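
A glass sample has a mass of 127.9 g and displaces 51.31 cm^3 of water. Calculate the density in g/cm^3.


Use the definition of density:
  rho = mass / volume
  rho = 127.9 / 51.31 = 2.493 g/cm^3

2.493 g/cm^3


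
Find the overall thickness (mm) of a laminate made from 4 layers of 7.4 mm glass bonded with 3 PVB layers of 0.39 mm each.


Total thickness = glass contribution + PVB contribution
  Glass: 4 * 7.4 = 29.6 mm
  PVB: 3 * 0.39 = 1.17 mm
  Total = 29.6 + 1.17 = 30.77 mm

30.77 mm


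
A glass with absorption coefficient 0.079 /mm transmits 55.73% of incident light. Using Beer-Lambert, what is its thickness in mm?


Rearrange T = exp(-alpha * thickness):
  thickness = -ln(T) / alpha
  T = 55.73/100 = 0.5573
  ln(T) = -0.58465
  -ln(T) = 0.58465
  thickness = 0.58465 / 0.079 = 7.4 mm

7.4 mm


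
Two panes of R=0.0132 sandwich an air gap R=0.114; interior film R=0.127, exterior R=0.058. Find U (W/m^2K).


Total thermal resistance (series):
  R_total = R_in + R_glass + R_air + R_glass + R_out
  R_total = 0.127 + 0.0132 + 0.114 + 0.0132 + 0.058 = 0.3254 m^2K/W
U-value = 1 / R_total = 1 / 0.3254 = 3.073 W/m^2K

3.073 W/m^2K


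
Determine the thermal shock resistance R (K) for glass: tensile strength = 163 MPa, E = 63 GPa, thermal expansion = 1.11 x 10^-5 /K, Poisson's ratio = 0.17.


Thermal shock resistance: R = sigma * (1 - nu) / (E * alpha)
  Numerator = 163 * (1 - 0.17) = 135.29
  Denominator = 63 * 1000 * (1.11 x 10^-5) = 0.6993
  R = 135.29 / 0.6993 = 193.5 K

193.5 K


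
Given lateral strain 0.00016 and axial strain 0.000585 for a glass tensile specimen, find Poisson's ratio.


Poisson's ratio: nu = lateral strain / axial strain
  nu = 0.00016 / 0.000585 = 0.2735

0.2735


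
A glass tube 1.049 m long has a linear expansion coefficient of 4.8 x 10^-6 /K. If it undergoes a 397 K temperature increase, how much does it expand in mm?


Thermal expansion formula: dL = alpha * L0 * dT
  dL = (4.8 x 10^-6) * 1.049 * 397 = 0.00199897 m
Convert to mm: 0.00199897 * 1000 = 1.999 mm

1.999 mm


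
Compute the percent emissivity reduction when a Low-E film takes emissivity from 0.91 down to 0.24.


Percentage reduction = (1 - coated/uncoated) * 100
  Ratio = 0.24 / 0.91 = 0.2637
  Reduction = (1 - 0.2637) * 100 = 73.6%

73.6%


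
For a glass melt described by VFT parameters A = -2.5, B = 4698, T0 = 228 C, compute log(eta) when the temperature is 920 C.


VFT equation: log(eta) = A + B / (T - T0)
  T - T0 = 920 - 228 = 692
  B / (T - T0) = 4698 / 692 = 6.789
  log(eta) = -2.5 + 6.789 = 4.289

4.289


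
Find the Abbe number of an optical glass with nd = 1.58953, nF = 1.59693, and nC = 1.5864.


Abbe number formula: Vd = (nd - 1) / (nF - nC)
  nd - 1 = 1.58953 - 1 = 0.58953
  nF - nC = 1.59693 - 1.5864 = 0.01053
  Vd = 0.58953 / 0.01053 = 55.99

55.99


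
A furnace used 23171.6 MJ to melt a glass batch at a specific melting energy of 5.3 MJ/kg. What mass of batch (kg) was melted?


Rearrange E = m * s for m:
  m = E / s
  m = 23171.6 / 5.3 = 4372.0 kg

4372.0 kg


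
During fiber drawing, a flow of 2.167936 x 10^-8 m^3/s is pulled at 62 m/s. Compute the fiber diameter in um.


Cross-sectional area from continuity:
  A = Q / v = 2.167936 x 10^-8 / 62 = 3.496671 x 10^-10 m^2
Diameter from circular cross-section:
  d = sqrt(4A / pi) * 10^6 (m -> um)
  d = sqrt(4 * 3.496671 x 10^-10 / pi) * 10^6 = 21.1 um

21.1 um


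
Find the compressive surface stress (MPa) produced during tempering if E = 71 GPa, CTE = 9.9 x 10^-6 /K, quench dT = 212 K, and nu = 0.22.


Tempering stress: sigma = E * alpha * dT / (1 - nu)
  E (MPa) = 71 * 1000 = 71000
  Numerator = 71000 * (9.9 x 10^-6) * 212 = 149.0148
  Denominator = 1 - 0.22 = 0.78
  sigma = 149.0148 / 0.78 = 191.0 MPa

191.0 MPa


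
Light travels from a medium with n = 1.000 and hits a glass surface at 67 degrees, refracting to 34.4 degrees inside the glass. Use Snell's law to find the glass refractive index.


Apply Snell's law: n1 * sin(theta1) = n2 * sin(theta2)
  n2 = n1 * sin(theta1) / sin(theta2)
  sin(67) = 0.920505
  sin(34.4) = 0.564967
  n2 = 1.000 * 0.920505 / 0.564967 = 1.6293

1.6293


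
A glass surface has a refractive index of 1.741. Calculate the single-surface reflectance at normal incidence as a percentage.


Fresnel reflectance at normal incidence:
  R = ((n - 1)/(n + 1))^2
  (n - 1)/(n + 1) = (1.741 - 1)/(1.741 + 1) = 0.270339
  R = 0.270339^2 = 0.0730832
  R(%) = 0.0730832 * 100 = 7.308%

7.308%


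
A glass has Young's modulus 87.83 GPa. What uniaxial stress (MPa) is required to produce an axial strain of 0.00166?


Rearrange E = sigma / epsilon:
  sigma = E * epsilon
  E (MPa) = 87.83 * 1000 = 87830
  sigma = 87830 * 0.00166 = 145.8 MPa

145.8 MPa


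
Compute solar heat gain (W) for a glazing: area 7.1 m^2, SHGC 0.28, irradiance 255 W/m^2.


Solar heat gain: Q = Area * SHGC * Irradiance
  Q = 7.1 * 0.28 * 255 = 506.9 W

506.9 W


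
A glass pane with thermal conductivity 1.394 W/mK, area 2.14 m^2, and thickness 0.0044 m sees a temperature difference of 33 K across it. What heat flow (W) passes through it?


Fourier's law: Q = k * A * dT / t
  Q = 1.394 * 2.14 * 33 / 0.0044
  Q = 98.44428 / 0.0044 = 22373.7 W

22373.7 W


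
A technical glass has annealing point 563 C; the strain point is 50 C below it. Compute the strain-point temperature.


Strain point = annealing point - difference:
  T_strain = 563 - 50 = 513 C

513 C


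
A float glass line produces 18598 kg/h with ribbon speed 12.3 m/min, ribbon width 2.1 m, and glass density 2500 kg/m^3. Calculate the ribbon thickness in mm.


Ribbon cross-section from mass balance:
  Volume rate = throughput / density = 18598 / 2500 = 7.4392 m^3/h
  thickness = volume rate / (speed * 60 * width), i.e.
  thickness = throughput / (60 * speed * width * density) * 1000
  thickness = 18598 / (60 * 12.3 * 2.1 * 2500) * 1000 = 4.8 mm

4.8 mm


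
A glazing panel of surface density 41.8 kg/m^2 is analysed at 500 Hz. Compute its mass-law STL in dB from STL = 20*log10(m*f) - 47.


Mass law: STL = 20 * log10(m * f) - 47
  m * f = 41.8 * 500 = 20900
  log10(20900) = 4.32015
  STL = 20 * 4.32015 - 47 = 86.403 - 47 = 39.4 dB

39.4 dB


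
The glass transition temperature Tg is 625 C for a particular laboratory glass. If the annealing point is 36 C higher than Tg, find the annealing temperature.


The annealing temperature is Tg plus the offset:
  T_anneal = 625 + 36 = 661 C

661 C


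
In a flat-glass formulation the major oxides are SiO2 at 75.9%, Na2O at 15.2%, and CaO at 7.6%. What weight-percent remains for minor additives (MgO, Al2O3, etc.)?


Sum the three major oxides:
  SiO2 + Na2O + CaO = 75.9 + 15.2 + 7.6 = 98.7%
Subtract from 100%:
  Others = 100 - 98.7 = 1.3%

1.3%


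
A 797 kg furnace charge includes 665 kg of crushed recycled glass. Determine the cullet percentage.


Cullet ratio = (cullet mass / total batch mass) * 100
  Ratio = 665 / 797 * 100 = 83.44%

83.44%


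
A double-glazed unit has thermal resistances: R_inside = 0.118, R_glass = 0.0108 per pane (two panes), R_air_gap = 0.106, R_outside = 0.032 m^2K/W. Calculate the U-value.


Total thermal resistance (series):
  R_total = R_in + R_glass + R_air + R_glass + R_out
  R_total = 0.118 + 0.0108 + 0.106 + 0.0108 + 0.032 = 0.2776 m^2K/W
U-value = 1 / R_total = 1 / 0.2776 = 3.602 W/m^2K

3.602 W/m^2K


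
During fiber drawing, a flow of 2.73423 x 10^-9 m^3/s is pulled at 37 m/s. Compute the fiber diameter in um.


Cross-sectional area from continuity:
  A = Q / v = 2.73423 x 10^-9 / 37 = 7.389811 x 10^-11 m^2
Diameter from circular cross-section:
  d = sqrt(4A / pi) * 10^6 (m -> um)
  d = sqrt(4 * 7.389811 x 10^-11 / pi) * 10^6 = 9.7 um

9.7 um


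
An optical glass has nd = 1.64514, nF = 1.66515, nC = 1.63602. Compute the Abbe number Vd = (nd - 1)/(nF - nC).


Abbe number formula: Vd = (nd - 1) / (nF - nC)
  nd - 1 = 1.64514 - 1 = 0.64514
  nF - nC = 1.66515 - 1.63602 = 0.02913
  Vd = 0.64514 / 0.02913 = 22.15

22.15


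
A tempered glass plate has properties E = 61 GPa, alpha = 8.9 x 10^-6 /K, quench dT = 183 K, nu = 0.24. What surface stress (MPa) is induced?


Tempering stress: sigma = E * alpha * dT / (1 - nu)
  E (MPa) = 61 * 1000 = 61000
  Numerator = 61000 * (8.9 x 10^-6) * 183 = 99.3507
  Denominator = 1 - 0.24 = 0.76
  sigma = 99.3507 / 0.76 = 130.7 MPa

130.7 MPa


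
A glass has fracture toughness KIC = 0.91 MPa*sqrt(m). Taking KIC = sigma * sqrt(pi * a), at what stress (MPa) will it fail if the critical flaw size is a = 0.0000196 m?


Rearrange KIC = sigma * sqrt(pi * a):
  sigma = KIC / sqrt(pi * a)
  sqrt(pi * 0.0000196) = 0.007847
  sigma = 0.91 / 0.007847 = 115.97 MPa

115.97 MPa


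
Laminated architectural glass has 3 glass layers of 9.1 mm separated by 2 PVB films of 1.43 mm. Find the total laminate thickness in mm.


Total thickness = glass contribution + PVB contribution
  Glass: 3 * 9.1 = 27.3 mm
  PVB: 2 * 1.43 = 2.86 mm
  Total = 27.3 + 2.86 = 30.16 mm

30.16 mm


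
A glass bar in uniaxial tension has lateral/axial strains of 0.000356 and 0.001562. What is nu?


Poisson's ratio: nu = lateral strain / axial strain
  nu = 0.000356 / 0.001562 = 0.2279

0.2279


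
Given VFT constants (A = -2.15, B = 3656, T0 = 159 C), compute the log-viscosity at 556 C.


VFT equation: log(eta) = A + B / (T - T0)
  T - T0 = 556 - 159 = 397
  B / (T - T0) = 3656 / 397 = 9.209
  log(eta) = -2.15 + 9.209 = 7.059

7.059


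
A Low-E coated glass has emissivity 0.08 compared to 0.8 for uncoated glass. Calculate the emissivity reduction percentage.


Percentage reduction = (1 - coated/uncoated) * 100
  Ratio = 0.08 / 0.8 = 0.1
  Reduction = (1 - 0.1) * 100 = 90.0%

90.0%


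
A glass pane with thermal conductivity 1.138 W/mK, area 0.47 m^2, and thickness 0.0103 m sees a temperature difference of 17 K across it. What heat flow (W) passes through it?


Fourier's law: Q = k * A * dT / t
  Q = 1.138 * 0.47 * 17 / 0.0103
  Q = 9.09262 / 0.0103 = 882.8 W

882.8 W


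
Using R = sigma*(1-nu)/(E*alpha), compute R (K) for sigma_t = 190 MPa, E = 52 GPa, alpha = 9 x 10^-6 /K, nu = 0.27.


Thermal shock resistance: R = sigma * (1 - nu) / (E * alpha)
  Numerator = 190 * (1 - 0.27) = 138.7
  Denominator = 52 * 1000 * (9 x 10^-6) = 0.468
  R = 138.7 / 0.468 = 296.4 K

296.4 K


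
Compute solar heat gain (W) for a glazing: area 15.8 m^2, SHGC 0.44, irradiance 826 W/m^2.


Solar heat gain: Q = Area * SHGC * Irradiance
  Q = 15.8 * 0.44 * 826 = 5742.4 W

5742.4 W


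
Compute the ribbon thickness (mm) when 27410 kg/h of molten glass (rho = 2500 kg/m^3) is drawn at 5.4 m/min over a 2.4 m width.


Ribbon cross-section from mass balance:
  Volume rate = throughput / density = 27410 / 2500 = 10.964 m^3/h
  thickness = volume rate / (speed * 60 * width), i.e.
  thickness = throughput / (60 * speed * width * density) * 1000
  thickness = 27410 / (60 * 5.4 * 2.4 * 2500) * 1000 = 14.1 mm

14.1 mm


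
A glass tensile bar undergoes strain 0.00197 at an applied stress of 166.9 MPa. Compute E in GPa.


Young's modulus: E = stress / strain
  E = 166.9 MPa / 0.00197 = 84720.81 MPa
Convert to GPa: 84720.81 / 1000 = 84.72 GPa

84.72 GPa


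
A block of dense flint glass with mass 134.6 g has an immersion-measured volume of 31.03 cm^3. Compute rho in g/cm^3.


Use the definition of density:
  rho = mass / volume
  rho = 134.6 / 31.03 = 4.338 g/cm^3

4.338 g/cm^3


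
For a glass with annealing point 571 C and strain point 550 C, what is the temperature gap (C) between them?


Gap = T_anneal - T_strain:
  gap = 571 - 550 = 21 C

21 C


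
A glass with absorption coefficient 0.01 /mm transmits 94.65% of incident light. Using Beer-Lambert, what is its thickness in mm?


Rearrange T = exp(-alpha * thickness):
  thickness = -ln(T) / alpha
  T = 94.65/100 = 0.9465
  ln(T) = -0.05498
  -ln(T) = 0.05498
  thickness = 0.05498 / 0.01 = 5.5 mm

5.5 mm


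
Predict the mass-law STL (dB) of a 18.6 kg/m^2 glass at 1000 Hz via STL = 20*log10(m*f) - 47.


Mass law: STL = 20 * log10(m * f) - 47
  m * f = 18.6 * 1000 = 18600
  log10(18600) = 4.26951
  STL = 20 * 4.26951 - 47 = 85.3902 - 47 = 38.4 dB

38.4 dB


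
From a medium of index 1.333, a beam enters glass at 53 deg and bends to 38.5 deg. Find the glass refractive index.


Apply Snell's law: n1 * sin(theta1) = n2 * sin(theta2)
  n2 = n1 * sin(theta1) / sin(theta2)
  sin(53) = 0.798636
  sin(38.5) = 0.622515
  n2 = 1.333 * 0.798636 / 0.622515 = 1.7101

1.7101


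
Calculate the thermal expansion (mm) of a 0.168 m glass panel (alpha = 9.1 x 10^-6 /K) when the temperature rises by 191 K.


Thermal expansion formula: dL = alpha * L0 * dT
  dL = (9.1 x 10^-6) * 0.168 * 191 = 0.000292 m
Convert to mm: 0.000292 * 1000 = 0.292 mm

0.292 mm


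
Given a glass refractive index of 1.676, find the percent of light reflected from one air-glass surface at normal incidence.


Fresnel reflectance at normal incidence:
  R = ((n - 1)/(n + 1))^2
  (n - 1)/(n + 1) = (1.676 - 1)/(1.676 + 1) = 0.252616
  R = 0.252616^2 = 0.0638148
  R(%) = 0.0638148 * 100 = 6.381%

6.381%


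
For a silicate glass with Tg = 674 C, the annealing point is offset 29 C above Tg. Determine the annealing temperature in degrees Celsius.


The annealing temperature is Tg plus the offset:
  T_anneal = 674 + 29 = 703 C

703 C


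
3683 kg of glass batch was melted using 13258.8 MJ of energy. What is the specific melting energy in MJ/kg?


Rearrange E = m * s for s:
  s = E / m
  s = 13258.8 / 3683 = 3.6 MJ/kg

3.6 MJ/kg


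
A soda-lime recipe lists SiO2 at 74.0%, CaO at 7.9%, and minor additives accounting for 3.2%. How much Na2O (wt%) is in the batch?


Pieces sum to 100%:
  Na2O = 100 - (SiO2 + CaO + others)
  Na2O = 100 - (74.0 + 7.9 + 3.2) = 14.9%

14.9%


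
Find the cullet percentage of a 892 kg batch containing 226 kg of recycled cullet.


Cullet ratio = (cullet mass / total batch mass) * 100
  Ratio = 226 / 892 * 100 = 25.34%

25.34%


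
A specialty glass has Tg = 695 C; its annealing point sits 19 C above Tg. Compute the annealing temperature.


The annealing temperature is Tg plus the offset:
  T_anneal = 695 + 19 = 714 C

714 C


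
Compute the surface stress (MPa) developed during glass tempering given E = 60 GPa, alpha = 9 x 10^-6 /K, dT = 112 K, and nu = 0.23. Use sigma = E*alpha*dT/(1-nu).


Tempering stress: sigma = E * alpha * dT / (1 - nu)
  E (MPa) = 60 * 1000 = 60000
  Numerator = 60000 * (9 x 10^-6) * 112 = 60.48
  Denominator = 1 - 0.23 = 0.77
  sigma = 60.48 / 0.77 = 78.5 MPa

78.5 MPa


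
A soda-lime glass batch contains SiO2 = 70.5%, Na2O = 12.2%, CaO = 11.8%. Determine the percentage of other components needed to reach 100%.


Sum the three major oxides:
  SiO2 + Na2O + CaO = 70.5 + 12.2 + 11.8 = 94.5%
Subtract from 100%:
  Others = 100 - 94.5 = 5.5%

5.5%


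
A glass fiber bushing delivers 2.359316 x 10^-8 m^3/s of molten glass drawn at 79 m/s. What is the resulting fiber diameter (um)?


Cross-sectional area from continuity:
  A = Q / v = 2.359316 x 10^-8 / 79 = 2.986476 x 10^-10 m^2
Diameter from circular cross-section:
  d = sqrt(4A / pi) * 10^6 (m -> um)
  d = sqrt(4 * 2.986476 x 10^-10 / pi) * 10^6 = 19.5 um

19.5 um


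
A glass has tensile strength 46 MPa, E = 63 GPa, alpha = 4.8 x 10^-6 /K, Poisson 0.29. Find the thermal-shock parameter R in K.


Thermal shock resistance: R = sigma * (1 - nu) / (E * alpha)
  Numerator = 46 * (1 - 0.29) = 32.66
  Denominator = 63 * 1000 * (4.8 x 10^-6) = 0.3024
  R = 32.66 / 0.3024 = 108.0 K

108.0 K


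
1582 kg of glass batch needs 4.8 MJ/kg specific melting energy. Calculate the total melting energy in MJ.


Total energy = mass * specific energy
  E = 1582 * 4.8 = 7593.6 MJ

7593.6 MJ


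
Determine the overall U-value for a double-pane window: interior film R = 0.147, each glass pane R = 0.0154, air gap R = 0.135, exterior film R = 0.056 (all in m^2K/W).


Total thermal resistance (series):
  R_total = R_in + R_glass + R_air + R_glass + R_out
  R_total = 0.147 + 0.0154 + 0.135 + 0.0154 + 0.056 = 0.3688 m^2K/W
U-value = 1 / R_total = 1 / 0.3688 = 2.711 W/m^2K

2.711 W/m^2K


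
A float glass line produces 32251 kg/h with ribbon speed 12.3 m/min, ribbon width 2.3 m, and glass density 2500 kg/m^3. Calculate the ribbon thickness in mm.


Ribbon cross-section from mass balance:
  Volume rate = throughput / density = 32251 / 2500 = 12.9004 m^3/h
  thickness = volume rate / (speed * 60 * width), i.e.
  thickness = throughput / (60 * speed * width * density) * 1000
  thickness = 32251 / (60 * 12.3 * 2.3 * 2500) * 1000 = 7.6 mm

7.6 mm


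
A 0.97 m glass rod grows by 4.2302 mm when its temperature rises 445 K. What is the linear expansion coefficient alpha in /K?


Rearrange dL = alpha * L0 * dT for alpha:
  alpha = dL / (L0 * dT)
  alpha = (4.2302 / 1000) / (0.97 * 445) = 0.0000098 /K = 9.8 x 10^-6 /K

9.8 x 10^-6 /K


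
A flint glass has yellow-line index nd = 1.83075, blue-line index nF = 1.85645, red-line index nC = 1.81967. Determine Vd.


Abbe number formula: Vd = (nd - 1) / (nF - nC)
  nd - 1 = 1.83075 - 1 = 0.83075
  nF - nC = 1.85645 - 1.81967 = 0.03678
  Vd = 0.83075 / 0.03678 = 22.59

22.59


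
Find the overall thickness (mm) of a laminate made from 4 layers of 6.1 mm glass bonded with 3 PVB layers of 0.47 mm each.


Total thickness = glass contribution + PVB contribution
  Glass: 4 * 6.1 = 24.4 mm
  PVB: 3 * 0.47 = 1.41 mm
  Total = 24.4 + 1.41 = 25.81 mm

25.81 mm


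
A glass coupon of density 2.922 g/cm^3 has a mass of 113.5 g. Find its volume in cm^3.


Rearrange rho = m / V:
  V = m / rho
  V = 113.5 / 2.922 = 38.843 cm^3

38.843 cm^3


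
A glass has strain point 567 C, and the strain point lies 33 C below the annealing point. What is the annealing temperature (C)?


T_anneal = T_strain + gap:
  T_anneal = 567 + 33 = 600 C

600 C


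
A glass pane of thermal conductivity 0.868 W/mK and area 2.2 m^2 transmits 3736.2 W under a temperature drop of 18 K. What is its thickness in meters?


Fourier's law: t = k * A * dT / Q
  t = 0.868 * 2.2 * 18 / 3736.2
  t = 34.3728 / 3736.2 = 0.0092 m

0.0092 m


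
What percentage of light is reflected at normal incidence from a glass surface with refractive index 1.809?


Fresnel reflectance at normal incidence:
  R = ((n - 1)/(n + 1))^2
  (n - 1)/(n + 1) = (1.809 - 1)/(1.809 + 1) = 0.288003
  R = 0.288003^2 = 0.0829457
  R(%) = 0.0829457 * 100 = 8.295%

8.295%


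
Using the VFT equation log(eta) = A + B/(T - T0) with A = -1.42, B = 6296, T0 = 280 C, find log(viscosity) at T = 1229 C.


VFT equation: log(eta) = A + B / (T - T0)
  T - T0 = 1229 - 280 = 949
  B / (T - T0) = 6296 / 949 = 6.634
  log(eta) = -1.42 + 6.634 = 5.214

5.214


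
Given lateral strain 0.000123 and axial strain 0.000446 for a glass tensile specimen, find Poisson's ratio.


Poisson's ratio: nu = lateral strain / axial strain
  nu = 0.000123 / 0.000446 = 0.2758

0.2758


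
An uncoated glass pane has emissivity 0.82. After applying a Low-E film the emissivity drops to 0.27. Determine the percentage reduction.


Percentage reduction = (1 - coated/uncoated) * 100
  Ratio = 0.27 / 0.82 = 0.3293
  Reduction = (1 - 0.3293) * 100 = 67.1%

67.1%


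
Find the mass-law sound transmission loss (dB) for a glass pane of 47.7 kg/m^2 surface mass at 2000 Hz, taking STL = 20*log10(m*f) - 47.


Mass law: STL = 20 * log10(m * f) - 47
  m * f = 47.7 * 2000 = 95400
  log10(95400) = 4.97955
  STL = 20 * 4.97955 - 47 = 99.591 - 47 = 52.6 dB

52.6 dB


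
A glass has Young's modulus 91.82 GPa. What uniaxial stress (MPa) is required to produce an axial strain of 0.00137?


Rearrange E = sigma / epsilon:
  sigma = E * epsilon
  E (MPa) = 91.82 * 1000 = 91820
  sigma = 91820 * 0.00137 = 125.79 MPa

125.79 MPa


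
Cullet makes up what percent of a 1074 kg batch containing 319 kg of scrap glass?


Cullet ratio = (cullet mass / total batch mass) * 100
  Ratio = 319 / 1074 * 100 = 29.7%

29.7%


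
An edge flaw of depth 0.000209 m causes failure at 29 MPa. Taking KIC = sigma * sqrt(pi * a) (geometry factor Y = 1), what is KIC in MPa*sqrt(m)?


Fracture toughness: KIC = sigma * sqrt(pi * a)
  pi * a = pi * 0.000209 = 0.000656593
  sqrt(pi * a) = 0.025624
  KIC = 29 * 0.025624 = 0.743 MPa*sqrt(m)

0.743 MPa*sqrt(m)


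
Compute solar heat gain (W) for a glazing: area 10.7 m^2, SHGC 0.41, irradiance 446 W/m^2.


Solar heat gain: Q = Area * SHGC * Irradiance
  Q = 10.7 * 0.41 * 446 = 1956.6 W

1956.6 W


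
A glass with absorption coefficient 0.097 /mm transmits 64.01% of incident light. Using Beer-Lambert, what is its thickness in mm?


Rearrange T = exp(-alpha * thickness):
  thickness = -ln(T) / alpha
  T = 64.01/100 = 0.6401
  ln(T) = -0.44613
  -ln(T) = 0.44613
  thickness = 0.44613 / 0.097 = 4.6 mm

4.6 mm


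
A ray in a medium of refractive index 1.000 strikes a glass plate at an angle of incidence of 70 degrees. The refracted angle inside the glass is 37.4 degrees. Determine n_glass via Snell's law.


Apply Snell's law: n1 * sin(theta1) = n2 * sin(theta2)
  n2 = n1 * sin(theta1) / sin(theta2)
  sin(70) = 0.939693
  sin(37.4) = 0.607376
  n2 = 1.000 * 0.939693 / 0.607376 = 1.5471

1.5471


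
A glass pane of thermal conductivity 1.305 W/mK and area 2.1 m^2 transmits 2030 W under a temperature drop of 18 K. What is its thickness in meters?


Fourier's law: t = k * A * dT / Q
  t = 1.305 * 2.1 * 18 / 2030
  t = 49.329 / 2030 = 0.0243 m

0.0243 m


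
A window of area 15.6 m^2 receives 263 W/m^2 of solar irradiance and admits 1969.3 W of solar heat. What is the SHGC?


Rearrange Q = Area * SHGC * Irradiance:
  SHGC = Q / (Area * Irradiance)
  SHGC = 1969.3 / (15.6 * 263) = 0.48

0.48


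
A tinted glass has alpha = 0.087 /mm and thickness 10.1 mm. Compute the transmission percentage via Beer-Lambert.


Beer-Lambert law: T = exp(-alpha * thickness)
  exponent = -0.087 * 10.1 = -0.8787
  T = exp(-0.8787) = 0.4153
  Percentage = 0.4153 * 100 = 41.53%

41.53%


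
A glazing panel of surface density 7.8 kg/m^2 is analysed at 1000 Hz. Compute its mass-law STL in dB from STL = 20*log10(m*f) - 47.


Mass law: STL = 20 * log10(m * f) - 47
  m * f = 7.8 * 1000 = 7800
  log10(7800) = 3.89209
  STL = 20 * 3.89209 - 47 = 77.8418 - 47 = 30.8 dB

30.8 dB


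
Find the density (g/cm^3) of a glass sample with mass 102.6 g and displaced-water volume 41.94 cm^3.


Use the definition of density:
  rho = mass / volume
  rho = 102.6 / 41.94 = 2.446 g/cm^3

2.446 g/cm^3


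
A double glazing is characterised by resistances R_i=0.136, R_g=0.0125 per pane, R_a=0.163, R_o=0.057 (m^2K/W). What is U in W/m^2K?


Total thermal resistance (series):
  R_total = R_in + R_glass + R_air + R_glass + R_out
  R_total = 0.136 + 0.0125 + 0.163 + 0.0125 + 0.057 = 0.381 m^2K/W
U-value = 1 / R_total = 1 / 0.381 = 2.625 W/m^2K

2.625 W/m^2K


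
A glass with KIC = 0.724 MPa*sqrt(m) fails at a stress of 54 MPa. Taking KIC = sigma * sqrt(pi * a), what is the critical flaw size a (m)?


Rearrange KIC = sigma * sqrt(pi * a):
  sqrt(pi * a) = KIC / sigma
  sqrt(pi * a) = 0.724 / 54 = 0.013407
  a = (KIC / sigma)^2 / pi
  a = 0.013407^2 / pi = 0.0000572 m

0.0000572 m


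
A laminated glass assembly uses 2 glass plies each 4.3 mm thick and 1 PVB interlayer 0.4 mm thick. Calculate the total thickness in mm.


Total thickness = glass contribution + PVB contribution
  Glass: 2 * 4.3 = 8.6 mm
  PVB: 1 * 0.4 = 0.4 mm
  Total = 8.6 + 0.4 = 9.0 mm

9.0 mm


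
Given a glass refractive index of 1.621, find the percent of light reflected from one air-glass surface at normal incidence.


Fresnel reflectance at normal incidence:
  R = ((n - 1)/(n + 1))^2
  (n - 1)/(n + 1) = (1.621 - 1)/(1.621 + 1) = 0.236932
  R = 0.236932^2 = 0.0561368
  R(%) = 0.0561368 * 100 = 5.614%

5.614%


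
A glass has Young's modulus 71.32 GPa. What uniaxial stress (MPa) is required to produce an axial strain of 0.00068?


Rearrange E = sigma / epsilon:
  sigma = E * epsilon
  E (MPa) = 71.32 * 1000 = 71320
  sigma = 71320 * 0.00068 = 48.5 MPa

48.5 MPa


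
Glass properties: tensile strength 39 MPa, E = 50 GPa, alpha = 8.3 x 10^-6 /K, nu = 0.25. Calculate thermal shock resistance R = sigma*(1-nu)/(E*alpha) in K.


Thermal shock resistance: R = sigma * (1 - nu) / (E * alpha)
  Numerator = 39 * (1 - 0.25) = 29.25
  Denominator = 50 * 1000 * (8.3 x 10^-6) = 0.415
  R = 29.25 / 0.415 = 70.5 K

70.5 K


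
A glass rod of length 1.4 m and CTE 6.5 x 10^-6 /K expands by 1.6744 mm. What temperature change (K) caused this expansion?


Rearrange dL = alpha * L0 * dT for dT:
  dT = dL / (alpha * L0)
  dL (m) = 1.6744 / 1000 = 0.0016744
  dT = 0.0016744 / ((6.5 x 10^-6) * 1.4) = 184.0 K

184.0 K


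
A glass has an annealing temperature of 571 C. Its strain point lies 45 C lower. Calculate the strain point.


Strain point = annealing point - difference:
  T_strain = 571 - 45 = 526 C

526 C


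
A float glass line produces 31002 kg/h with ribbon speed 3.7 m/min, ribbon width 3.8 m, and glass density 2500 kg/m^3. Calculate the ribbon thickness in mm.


Ribbon cross-section from mass balance:
  Volume rate = throughput / density = 31002 / 2500 = 12.4008 m^3/h
  thickness = volume rate / (speed * 60 * width), i.e.
  thickness = throughput / (60 * speed * width * density) * 1000
  thickness = 31002 / (60 * 3.7 * 3.8 * 2500) * 1000 = 14.7 mm

14.7 mm


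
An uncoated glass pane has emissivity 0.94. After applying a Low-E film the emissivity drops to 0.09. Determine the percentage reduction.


Percentage reduction = (1 - coated/uncoated) * 100
  Ratio = 0.09 / 0.94 = 0.0957
  Reduction = (1 - 0.0957) * 100 = 90.4%

90.4%


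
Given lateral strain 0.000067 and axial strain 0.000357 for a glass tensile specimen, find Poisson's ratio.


Poisson's ratio: nu = lateral strain / axial strain
  nu = 0.000067 / 0.000357 = 0.1877

0.1877


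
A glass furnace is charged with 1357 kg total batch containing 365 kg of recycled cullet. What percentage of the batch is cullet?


Cullet ratio = (cullet mass / total batch mass) * 100
  Ratio = 365 / 1357 * 100 = 26.9%

26.9%


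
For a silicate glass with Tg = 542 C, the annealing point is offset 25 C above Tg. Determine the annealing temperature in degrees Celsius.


The annealing temperature is Tg plus the offset:
  T_anneal = 542 + 25 = 567 C

567 C


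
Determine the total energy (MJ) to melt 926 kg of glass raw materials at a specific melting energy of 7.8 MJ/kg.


Total energy = mass * specific energy
  E = 926 * 7.8 = 7222.8 MJ

7222.8 MJ


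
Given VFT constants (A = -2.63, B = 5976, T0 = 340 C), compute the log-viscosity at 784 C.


VFT equation: log(eta) = A + B / (T - T0)
  T - T0 = 784 - 340 = 444
  B / (T - T0) = 5976 / 444 = 13.459
  log(eta) = -2.63 + 13.459 = 10.829

10.829


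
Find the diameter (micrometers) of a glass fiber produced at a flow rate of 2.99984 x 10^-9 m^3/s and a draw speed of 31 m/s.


Cross-sectional area from continuity:
  A = Q / v = 2.99984 x 10^-9 / 31 = 9.676903 x 10^-11 m^2
Diameter from circular cross-section:
  d = sqrt(4A / pi) * 10^6 (m -> um)
  d = sqrt(4 * 9.676903 x 10^-11 / pi) * 10^6 = 11.1 um

11.1 um


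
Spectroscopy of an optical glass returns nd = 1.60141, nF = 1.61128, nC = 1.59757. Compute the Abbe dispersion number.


Abbe number formula: Vd = (nd - 1) / (nF - nC)
  nd - 1 = 1.60141 - 1 = 0.60141
  nF - nC = 1.61128 - 1.59757 = 0.01371
  Vd = 0.60141 / 0.01371 = 43.87

43.87


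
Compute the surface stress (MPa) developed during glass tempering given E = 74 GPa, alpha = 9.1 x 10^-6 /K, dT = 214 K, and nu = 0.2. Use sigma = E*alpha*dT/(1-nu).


Tempering stress: sigma = E * alpha * dT / (1 - nu)
  E (MPa) = 74 * 1000 = 74000
  Numerator = 74000 * (9.1 x 10^-6) * 214 = 144.1076
  Denominator = 1 - 0.2 = 0.8
  sigma = 144.1076 / 0.8 = 180.1 MPa

180.1 MPa


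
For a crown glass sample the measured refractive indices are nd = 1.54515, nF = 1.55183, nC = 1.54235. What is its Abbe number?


Abbe number formula: Vd = (nd - 1) / (nF - nC)
  nd - 1 = 1.54515 - 1 = 0.54515
  nF - nC = 1.55183 - 1.54235 = 0.00948
  Vd = 0.54515 / 0.00948 = 57.51

57.51


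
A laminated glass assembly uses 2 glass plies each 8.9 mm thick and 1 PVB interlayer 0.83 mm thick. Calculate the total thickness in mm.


Total thickness = glass contribution + PVB contribution
  Glass: 2 * 8.9 = 17.8 mm
  PVB: 1 * 0.83 = 0.83 mm
  Total = 17.8 + 0.83 = 18.63 mm

18.63 mm


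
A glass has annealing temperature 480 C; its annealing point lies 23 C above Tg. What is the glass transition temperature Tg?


Rearrange T_anneal = Tg + offset for Tg:
  Tg = T_anneal - offset = 480 - 23 = 457 C

457 C


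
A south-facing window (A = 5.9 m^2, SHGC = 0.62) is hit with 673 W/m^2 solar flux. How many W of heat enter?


Solar heat gain: Q = Area * SHGC * Irradiance
  Q = 5.9 * 0.62 * 673 = 2461.8 W

2461.8 W


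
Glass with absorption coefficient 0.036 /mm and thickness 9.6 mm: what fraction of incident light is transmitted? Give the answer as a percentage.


Beer-Lambert law: T = exp(-alpha * thickness)
  exponent = -0.036 * 9.6 = -0.3456
  T = exp(-0.3456) = 0.7078
  Percentage = 0.7078 * 100 = 70.78%

70.78%


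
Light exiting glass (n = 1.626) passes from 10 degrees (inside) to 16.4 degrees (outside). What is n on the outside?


Apply Snell's law: n1 * sin(theta1) = n2 * sin(theta2)
  n2 = n1 * sin(theta1) / sin(theta2)
  sin(10) = 0.173648
  sin(16.4) = 0.282341
  n2 = 1.626 * 0.173648 / 0.282341 = 1.0

1.0


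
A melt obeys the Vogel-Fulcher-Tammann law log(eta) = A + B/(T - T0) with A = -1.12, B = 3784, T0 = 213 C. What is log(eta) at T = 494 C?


VFT equation: log(eta) = A + B / (T - T0)
  T - T0 = 494 - 213 = 281
  B / (T - T0) = 3784 / 281 = 13.466
  log(eta) = -1.12 + 13.466 = 12.346

12.346


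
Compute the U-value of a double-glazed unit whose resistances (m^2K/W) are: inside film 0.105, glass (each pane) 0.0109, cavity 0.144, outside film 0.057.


Total thermal resistance (series):
  R_total = R_in + R_glass + R_air + R_glass + R_out
  R_total = 0.105 + 0.0109 + 0.144 + 0.0109 + 0.057 = 0.3278 m^2K/W
U-value = 1 / R_total = 1 / 0.3278 = 3.051 W/m^2K

3.051 W/m^2K


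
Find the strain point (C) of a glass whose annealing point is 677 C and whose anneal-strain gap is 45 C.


Strain point = annealing point - difference:
  T_strain = 677 - 45 = 632 C

632 C


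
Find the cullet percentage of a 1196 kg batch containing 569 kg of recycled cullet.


Cullet ratio = (cullet mass / total batch mass) * 100
  Ratio = 569 / 1196 * 100 = 47.58%

47.58%


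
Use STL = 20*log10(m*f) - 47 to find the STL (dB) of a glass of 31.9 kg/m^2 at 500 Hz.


Mass law: STL = 20 * log10(m * f) - 47
  m * f = 31.9 * 500 = 15950
  log10(15950) = 4.20276
  STL = 20 * 4.20276 - 47 = 84.0552 - 47 = 37.1 dB

37.1 dB


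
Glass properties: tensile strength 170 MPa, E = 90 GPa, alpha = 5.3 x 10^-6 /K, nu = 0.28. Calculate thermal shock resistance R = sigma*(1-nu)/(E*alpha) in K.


Thermal shock resistance: R = sigma * (1 - nu) / (E * alpha)
  Numerator = 170 * (1 - 0.28) = 122.4
  Denominator = 90 * 1000 * (5.3 x 10^-6) = 0.477
  R = 122.4 / 0.477 = 256.6 K

256.6 K


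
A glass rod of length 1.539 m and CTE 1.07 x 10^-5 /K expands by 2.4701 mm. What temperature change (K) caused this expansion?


Rearrange dL = alpha * L0 * dT for dT:
  dT = dL / (alpha * L0)
  dL (m) = 2.4701 / 1000 = 0.0024701
  dT = 0.0024701 / ((1.07 x 10^-5) * 1.539) = 150.0 K

150.0 K


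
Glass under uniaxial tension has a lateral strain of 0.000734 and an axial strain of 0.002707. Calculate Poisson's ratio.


Poisson's ratio: nu = lateral strain / axial strain
  nu = 0.000734 / 0.002707 = 0.2711

0.2711


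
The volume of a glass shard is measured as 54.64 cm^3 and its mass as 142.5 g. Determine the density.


Use the definition of density:
  rho = mass / volume
  rho = 142.5 / 54.64 = 2.608 g/cm^3

2.608 g/cm^3


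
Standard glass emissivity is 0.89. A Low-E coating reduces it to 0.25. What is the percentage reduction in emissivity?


Percentage reduction = (1 - coated/uncoated) * 100
  Ratio = 0.25 / 0.89 = 0.2809
  Reduction = (1 - 0.2809) * 100 = 71.9%

71.9%


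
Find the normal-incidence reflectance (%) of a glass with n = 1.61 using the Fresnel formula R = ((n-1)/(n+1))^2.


Fresnel reflectance at normal incidence:
  R = ((n - 1)/(n + 1))^2
  (n - 1)/(n + 1) = (1.61 - 1)/(1.61 + 1) = 0.233716
  R = 0.233716^2 = 0.0546232
  R(%) = 0.0546232 * 100 = 5.462%

5.462%


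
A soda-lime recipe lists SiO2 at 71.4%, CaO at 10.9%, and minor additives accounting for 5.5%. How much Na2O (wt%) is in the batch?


Pieces sum to 100%:
  Na2O = 100 - (SiO2 + CaO + others)
  Na2O = 100 - (71.4 + 10.9 + 5.5) = 12.2%

12.2%


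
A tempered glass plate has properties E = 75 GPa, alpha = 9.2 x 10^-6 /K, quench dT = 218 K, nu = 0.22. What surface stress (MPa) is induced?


Tempering stress: sigma = E * alpha * dT / (1 - nu)
  E (MPa) = 75 * 1000 = 75000
  Numerator = 75000 * (9.2 x 10^-6) * 218 = 150.42
  Denominator = 1 - 0.22 = 0.78
  sigma = 150.42 / 0.78 = 192.8 MPa

192.8 MPa


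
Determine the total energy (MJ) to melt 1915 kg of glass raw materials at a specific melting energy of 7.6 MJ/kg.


Total energy = mass * specific energy
  E = 1915 * 7.6 = 14554 MJ

14554 MJ


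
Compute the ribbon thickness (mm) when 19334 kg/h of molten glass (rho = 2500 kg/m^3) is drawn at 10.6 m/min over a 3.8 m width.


Ribbon cross-section from mass balance:
  Volume rate = throughput / density = 19334 / 2500 = 7.7336 m^3/h
  thickness = volume rate / (speed * 60 * width), i.e.
  thickness = throughput / (60 * speed * width * density) * 1000
  thickness = 19334 / (60 * 10.6 * 3.8 * 2500) * 1000 = 3.2 mm

3.2 mm


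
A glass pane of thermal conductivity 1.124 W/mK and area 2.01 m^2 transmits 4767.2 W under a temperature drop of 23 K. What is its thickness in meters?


Fourier's law: t = k * A * dT / Q
  t = 1.124 * 2.01 * 23 / 4767.2
  t = 51.96252 / 4767.2 = 0.0109 m

0.0109 m


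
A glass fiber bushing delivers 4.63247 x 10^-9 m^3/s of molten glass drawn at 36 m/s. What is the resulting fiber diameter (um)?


Cross-sectional area from continuity:
  A = Q / v = 4.63247 x 10^-9 / 36 = 1.286797 x 10^-10 m^2
Diameter from circular cross-section:
  d = sqrt(4A / pi) * 10^6 (m -> um)
  d = sqrt(4 * 1.286797 x 10^-10 / pi) * 10^6 = 12.8 um

12.8 um


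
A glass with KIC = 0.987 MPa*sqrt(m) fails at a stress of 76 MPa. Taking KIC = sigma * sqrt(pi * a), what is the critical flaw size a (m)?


Rearrange KIC = sigma * sqrt(pi * a):
  sqrt(pi * a) = KIC / sigma
  sqrt(pi * a) = 0.987 / 76 = 0.012987
  a = (KIC / sigma)^2 / pi
  a = 0.012987^2 / pi = 0.0000537 m

0.0000537 m


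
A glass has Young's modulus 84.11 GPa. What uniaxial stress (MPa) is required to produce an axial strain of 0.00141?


Rearrange E = sigma / epsilon:
  sigma = E * epsilon
  E (MPa) = 84.11 * 1000 = 84110
  sigma = 84110 * 0.00141 = 118.6 MPa

118.6 MPa


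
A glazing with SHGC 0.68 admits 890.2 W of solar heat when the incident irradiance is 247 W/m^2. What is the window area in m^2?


Rearrange Q = Area * SHGC * Irradiance:
  Area = Q / (SHGC * Irradiance)
  Area = 890.2 / (0.68 * 247) = 5.3 m^2

5.3 m^2


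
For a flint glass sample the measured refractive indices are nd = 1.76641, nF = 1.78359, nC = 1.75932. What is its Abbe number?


Abbe number formula: Vd = (nd - 1) / (nF - nC)
  nd - 1 = 1.76641 - 1 = 0.76641
  nF - nC = 1.78359 - 1.75932 = 0.02427
  Vd = 0.76641 / 0.02427 = 31.58

31.58


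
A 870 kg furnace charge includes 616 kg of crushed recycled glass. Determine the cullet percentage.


Cullet ratio = (cullet mass / total batch mass) * 100
  Ratio = 616 / 870 * 100 = 70.8%

70.8%


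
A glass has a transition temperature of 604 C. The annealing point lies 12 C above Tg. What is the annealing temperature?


The annealing temperature is Tg plus the offset:
  T_anneal = 604 + 12 = 616 C

616 C


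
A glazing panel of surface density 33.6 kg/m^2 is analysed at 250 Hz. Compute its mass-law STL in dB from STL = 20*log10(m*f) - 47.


Mass law: STL = 20 * log10(m * f) - 47
  m * f = 33.6 * 250 = 8400
  log10(8400) = 3.92428
  STL = 20 * 3.92428 - 47 = 78.4856 - 47 = 31.5 dB

31.5 dB


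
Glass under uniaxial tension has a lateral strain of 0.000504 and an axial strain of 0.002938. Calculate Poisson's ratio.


Poisson's ratio: nu = lateral strain / axial strain
  nu = 0.000504 / 0.002938 = 0.1715

0.1715


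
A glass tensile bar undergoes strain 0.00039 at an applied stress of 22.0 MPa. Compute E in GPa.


Young's modulus: E = stress / strain
  E = 22.0 MPa / 0.00039 = 56410.26 MPa
Convert to GPa: 56410.26 / 1000 = 56.41 GPa

56.41 GPa


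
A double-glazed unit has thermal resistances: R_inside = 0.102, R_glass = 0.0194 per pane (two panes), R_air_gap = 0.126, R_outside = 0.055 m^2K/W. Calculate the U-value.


Total thermal resistance (series):
  R_total = R_in + R_glass + R_air + R_glass + R_out
  R_total = 0.102 + 0.0194 + 0.126 + 0.0194 + 0.055 = 0.3218 m^2K/W
U-value = 1 / R_total = 1 / 0.3218 = 3.108 W/m^2K

3.108 W/m^2K


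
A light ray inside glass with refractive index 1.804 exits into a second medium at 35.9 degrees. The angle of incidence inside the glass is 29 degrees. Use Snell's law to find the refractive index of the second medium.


Apply Snell's law: n1 * sin(theta1) = n2 * sin(theta2)
  n2 = n1 * sin(theta1) / sin(theta2)
  sin(29) = 0.48481
  sin(35.9) = 0.586372
  n2 = 1.804 * 0.48481 / 0.586372 = 1.4915

1.4915


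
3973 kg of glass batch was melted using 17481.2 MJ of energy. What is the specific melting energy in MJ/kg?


Rearrange E = m * s for s:
  s = E / m
  s = 17481.2 / 3973 = 4.4 MJ/kg

4.4 MJ/kg


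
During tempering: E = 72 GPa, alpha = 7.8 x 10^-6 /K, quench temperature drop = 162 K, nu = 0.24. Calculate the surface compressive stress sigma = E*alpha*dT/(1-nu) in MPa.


Tempering stress: sigma = E * alpha * dT / (1 - nu)
  E (MPa) = 72 * 1000 = 72000
  Numerator = 72000 * (7.8 x 10^-6) * 162 = 90.9792
  Denominator = 1 - 0.24 = 0.76
  sigma = 90.9792 / 0.76 = 119.7 MPa

119.7 MPa


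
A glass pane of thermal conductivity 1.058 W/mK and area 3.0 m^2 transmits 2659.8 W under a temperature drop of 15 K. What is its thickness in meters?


Fourier's law: t = k * A * dT / Q
  t = 1.058 * 3.0 * 15 / 2659.8
  t = 47.61 / 2659.8 = 0.0179 m

0.0179 m


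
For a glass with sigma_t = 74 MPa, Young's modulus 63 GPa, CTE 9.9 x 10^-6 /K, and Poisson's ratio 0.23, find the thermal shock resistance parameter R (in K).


Thermal shock resistance: R = sigma * (1 - nu) / (E * alpha)
  Numerator = 74 * (1 - 0.23) = 56.98
  Denominator = 63 * 1000 * (9.9 x 10^-6) = 0.6237
  R = 56.98 / 0.6237 = 91.4 K

91.4 K


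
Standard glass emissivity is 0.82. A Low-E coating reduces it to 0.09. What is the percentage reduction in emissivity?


Percentage reduction = (1 - coated/uncoated) * 100
  Ratio = 0.09 / 0.82 = 0.1098
  Reduction = (1 - 0.1098) * 100 = 89.0%

89.0%


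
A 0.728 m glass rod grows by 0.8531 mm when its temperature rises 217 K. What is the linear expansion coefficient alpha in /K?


Rearrange dL = alpha * L0 * dT for alpha:
  alpha = dL / (L0 * dT)
  alpha = (0.8531 / 1000) / (0.728 * 217) = 0.0000054 /K = 5.4 x 10^-6 /K

5.4 x 10^-6 /K


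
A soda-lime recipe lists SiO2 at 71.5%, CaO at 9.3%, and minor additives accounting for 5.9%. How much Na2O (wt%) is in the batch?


Pieces sum to 100%:
  Na2O = 100 - (SiO2 + CaO + others)
  Na2O = 100 - (71.5 + 9.3 + 5.9) = 13.3%

13.3%
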